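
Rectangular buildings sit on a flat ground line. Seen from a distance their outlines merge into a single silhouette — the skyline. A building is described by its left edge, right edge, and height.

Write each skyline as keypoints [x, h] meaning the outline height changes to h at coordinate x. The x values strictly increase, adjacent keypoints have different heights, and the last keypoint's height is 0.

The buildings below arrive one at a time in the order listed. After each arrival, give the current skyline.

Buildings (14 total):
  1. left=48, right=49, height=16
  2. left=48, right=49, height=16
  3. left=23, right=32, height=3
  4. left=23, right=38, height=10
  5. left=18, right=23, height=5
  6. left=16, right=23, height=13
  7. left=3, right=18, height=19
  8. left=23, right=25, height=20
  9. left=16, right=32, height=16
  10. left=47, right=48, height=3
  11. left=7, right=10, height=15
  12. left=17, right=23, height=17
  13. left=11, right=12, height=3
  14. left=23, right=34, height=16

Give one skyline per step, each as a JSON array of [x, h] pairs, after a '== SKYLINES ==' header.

== SKYLINES ==
[[48,16],[49,0]]
[[48,16],[49,0]]
[[23,3],[32,0],[48,16],[49,0]]
[[23,10],[38,0],[48,16],[49,0]]
[[18,5],[23,10],[38,0],[48,16],[49,0]]
[[16,13],[23,10],[38,0],[48,16],[49,0]]
[[3,19],[18,13],[23,10],[38,0],[48,16],[49,0]]
[[3,19],[18,13],[23,20],[25,10],[38,0],[48,16],[49,0]]
[[3,19],[18,16],[23,20],[25,16],[32,10],[38,0],[48,16],[49,0]]
[[3,19],[18,16],[23,20],[25,16],[32,10],[38,0],[47,3],[48,16],[49,0]]
[[3,19],[18,16],[23,20],[25,16],[32,10],[38,0],[47,3],[48,16],[49,0]]
[[3,19],[18,17],[23,20],[25,16],[32,10],[38,0],[47,3],[48,16],[49,0]]
[[3,19],[18,17],[23,20],[25,16],[32,10],[38,0],[47,3],[48,16],[49,0]]
[[3,19],[18,17],[23,20],[25,16],[34,10],[38,0],[47,3],[48,16],[49,0]]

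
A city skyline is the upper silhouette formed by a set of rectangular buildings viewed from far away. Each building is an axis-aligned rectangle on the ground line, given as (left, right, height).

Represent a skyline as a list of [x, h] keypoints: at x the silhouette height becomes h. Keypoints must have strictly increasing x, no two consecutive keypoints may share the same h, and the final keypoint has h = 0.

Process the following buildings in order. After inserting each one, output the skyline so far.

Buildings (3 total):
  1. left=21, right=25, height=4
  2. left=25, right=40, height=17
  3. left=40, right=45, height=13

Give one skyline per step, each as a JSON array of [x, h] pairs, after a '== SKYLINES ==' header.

== SKYLINES ==
[[21,4],[25,0]]
[[21,4],[25,17],[40,0]]
[[21,4],[25,17],[40,13],[45,0]]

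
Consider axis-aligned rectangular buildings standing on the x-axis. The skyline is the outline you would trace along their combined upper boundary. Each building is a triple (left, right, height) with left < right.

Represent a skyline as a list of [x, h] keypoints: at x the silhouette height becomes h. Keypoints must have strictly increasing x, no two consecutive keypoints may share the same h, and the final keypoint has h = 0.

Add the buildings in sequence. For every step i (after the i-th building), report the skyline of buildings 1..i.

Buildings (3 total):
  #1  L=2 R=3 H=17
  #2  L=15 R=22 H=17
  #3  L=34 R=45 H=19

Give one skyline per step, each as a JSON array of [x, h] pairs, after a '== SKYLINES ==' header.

== SKYLINES ==
[[2,17],[3,0]]
[[2,17],[3,0],[15,17],[22,0]]
[[2,17],[3,0],[15,17],[22,0],[34,19],[45,0]]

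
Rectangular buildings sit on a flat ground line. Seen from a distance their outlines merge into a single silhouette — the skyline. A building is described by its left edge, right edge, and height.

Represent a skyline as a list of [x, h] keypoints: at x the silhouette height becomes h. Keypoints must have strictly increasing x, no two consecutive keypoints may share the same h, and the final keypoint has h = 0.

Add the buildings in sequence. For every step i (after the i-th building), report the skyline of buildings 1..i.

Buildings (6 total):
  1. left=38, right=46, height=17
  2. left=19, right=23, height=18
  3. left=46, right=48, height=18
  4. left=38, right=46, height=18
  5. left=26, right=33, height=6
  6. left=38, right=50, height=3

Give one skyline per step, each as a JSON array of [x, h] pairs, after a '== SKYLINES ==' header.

== SKYLINES ==
[[38,17],[46,0]]
[[19,18],[23,0],[38,17],[46,0]]
[[19,18],[23,0],[38,17],[46,18],[48,0]]
[[19,18],[23,0],[38,18],[48,0]]
[[19,18],[23,0],[26,6],[33,0],[38,18],[48,0]]
[[19,18],[23,0],[26,6],[33,0],[38,18],[48,3],[50,0]]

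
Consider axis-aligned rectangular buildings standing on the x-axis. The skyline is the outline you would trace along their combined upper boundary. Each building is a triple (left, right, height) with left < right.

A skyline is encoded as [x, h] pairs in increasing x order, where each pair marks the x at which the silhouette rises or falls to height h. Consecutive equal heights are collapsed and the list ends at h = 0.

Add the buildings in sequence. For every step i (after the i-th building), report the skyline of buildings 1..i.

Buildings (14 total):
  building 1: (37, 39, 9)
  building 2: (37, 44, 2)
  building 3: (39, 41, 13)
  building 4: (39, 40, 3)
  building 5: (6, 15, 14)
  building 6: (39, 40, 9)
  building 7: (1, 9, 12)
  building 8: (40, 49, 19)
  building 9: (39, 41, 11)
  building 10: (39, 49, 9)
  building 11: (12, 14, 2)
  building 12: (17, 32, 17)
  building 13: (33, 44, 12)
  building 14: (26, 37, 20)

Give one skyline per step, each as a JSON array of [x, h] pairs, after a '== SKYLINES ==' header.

== SKYLINES ==
[[37,9],[39,0]]
[[37,9],[39,2],[44,0]]
[[37,9],[39,13],[41,2],[44,0]]
[[37,9],[39,13],[41,2],[44,0]]
[[6,14],[15,0],[37,9],[39,13],[41,2],[44,0]]
[[6,14],[15,0],[37,9],[39,13],[41,2],[44,0]]
[[1,12],[6,14],[15,0],[37,9],[39,13],[41,2],[44,0]]
[[1,12],[6,14],[15,0],[37,9],[39,13],[40,19],[49,0]]
[[1,12],[6,14],[15,0],[37,9],[39,13],[40,19],[49,0]]
[[1,12],[6,14],[15,0],[37,9],[39,13],[40,19],[49,0]]
[[1,12],[6,14],[15,0],[37,9],[39,13],[40,19],[49,0]]
[[1,12],[6,14],[15,0],[17,17],[32,0],[37,9],[39,13],[40,19],[49,0]]
[[1,12],[6,14],[15,0],[17,17],[32,0],[33,12],[39,13],[40,19],[49,0]]
[[1,12],[6,14],[15,0],[17,17],[26,20],[37,12],[39,13],[40,19],[49,0]]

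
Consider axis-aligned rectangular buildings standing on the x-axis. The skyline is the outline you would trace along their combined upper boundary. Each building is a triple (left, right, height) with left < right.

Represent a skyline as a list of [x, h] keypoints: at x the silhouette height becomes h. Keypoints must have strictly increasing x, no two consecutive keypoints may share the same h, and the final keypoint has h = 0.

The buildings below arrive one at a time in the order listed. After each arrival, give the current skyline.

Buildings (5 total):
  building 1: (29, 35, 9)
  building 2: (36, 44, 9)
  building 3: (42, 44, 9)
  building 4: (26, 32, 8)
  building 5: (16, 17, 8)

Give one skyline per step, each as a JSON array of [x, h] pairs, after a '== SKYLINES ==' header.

== SKYLINES ==
[[29,9],[35,0]]
[[29,9],[35,0],[36,9],[44,0]]
[[29,9],[35,0],[36,9],[44,0]]
[[26,8],[29,9],[35,0],[36,9],[44,0]]
[[16,8],[17,0],[26,8],[29,9],[35,0],[36,9],[44,0]]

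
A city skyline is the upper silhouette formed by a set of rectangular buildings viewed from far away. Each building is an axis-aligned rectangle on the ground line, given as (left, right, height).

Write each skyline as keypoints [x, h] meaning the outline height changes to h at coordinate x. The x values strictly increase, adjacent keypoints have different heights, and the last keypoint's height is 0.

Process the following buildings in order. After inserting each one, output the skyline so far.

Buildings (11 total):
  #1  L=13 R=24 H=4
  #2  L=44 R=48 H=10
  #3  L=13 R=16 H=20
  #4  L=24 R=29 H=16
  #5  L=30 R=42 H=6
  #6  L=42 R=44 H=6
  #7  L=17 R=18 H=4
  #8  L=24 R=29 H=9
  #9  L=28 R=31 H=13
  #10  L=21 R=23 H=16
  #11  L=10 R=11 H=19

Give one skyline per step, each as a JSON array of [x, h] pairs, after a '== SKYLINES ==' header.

== SKYLINES ==
[[13,4],[24,0]]
[[13,4],[24,0],[44,10],[48,0]]
[[13,20],[16,4],[24,0],[44,10],[48,0]]
[[13,20],[16,4],[24,16],[29,0],[44,10],[48,0]]
[[13,20],[16,4],[24,16],[29,0],[30,6],[42,0],[44,10],[48,0]]
[[13,20],[16,4],[24,16],[29,0],[30,6],[44,10],[48,0]]
[[13,20],[16,4],[24,16],[29,0],[30,6],[44,10],[48,0]]
[[13,20],[16,4],[24,16],[29,0],[30,6],[44,10],[48,0]]
[[13,20],[16,4],[24,16],[29,13],[31,6],[44,10],[48,0]]
[[13,20],[16,4],[21,16],[23,4],[24,16],[29,13],[31,6],[44,10],[48,0]]
[[10,19],[11,0],[13,20],[16,4],[21,16],[23,4],[24,16],[29,13],[31,6],[44,10],[48,0]]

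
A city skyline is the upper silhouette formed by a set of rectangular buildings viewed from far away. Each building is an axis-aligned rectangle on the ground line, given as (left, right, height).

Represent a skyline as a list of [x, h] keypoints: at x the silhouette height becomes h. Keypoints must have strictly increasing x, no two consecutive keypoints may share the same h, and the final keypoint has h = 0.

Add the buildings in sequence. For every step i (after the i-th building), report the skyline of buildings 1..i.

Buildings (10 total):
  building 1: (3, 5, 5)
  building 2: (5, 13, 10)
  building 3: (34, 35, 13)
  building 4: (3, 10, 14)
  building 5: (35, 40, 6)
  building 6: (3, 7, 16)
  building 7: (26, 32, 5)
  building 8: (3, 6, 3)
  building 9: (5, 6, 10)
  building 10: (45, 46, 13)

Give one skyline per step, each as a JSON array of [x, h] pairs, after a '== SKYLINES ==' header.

== SKYLINES ==
[[3,5],[5,0]]
[[3,5],[5,10],[13,0]]
[[3,5],[5,10],[13,0],[34,13],[35,0]]
[[3,14],[10,10],[13,0],[34,13],[35,0]]
[[3,14],[10,10],[13,0],[34,13],[35,6],[40,0]]
[[3,16],[7,14],[10,10],[13,0],[34,13],[35,6],[40,0]]
[[3,16],[7,14],[10,10],[13,0],[26,5],[32,0],[34,13],[35,6],[40,0]]
[[3,16],[7,14],[10,10],[13,0],[26,5],[32,0],[34,13],[35,6],[40,0]]
[[3,16],[7,14],[10,10],[13,0],[26,5],[32,0],[34,13],[35,6],[40,0]]
[[3,16],[7,14],[10,10],[13,0],[26,5],[32,0],[34,13],[35,6],[40,0],[45,13],[46,0]]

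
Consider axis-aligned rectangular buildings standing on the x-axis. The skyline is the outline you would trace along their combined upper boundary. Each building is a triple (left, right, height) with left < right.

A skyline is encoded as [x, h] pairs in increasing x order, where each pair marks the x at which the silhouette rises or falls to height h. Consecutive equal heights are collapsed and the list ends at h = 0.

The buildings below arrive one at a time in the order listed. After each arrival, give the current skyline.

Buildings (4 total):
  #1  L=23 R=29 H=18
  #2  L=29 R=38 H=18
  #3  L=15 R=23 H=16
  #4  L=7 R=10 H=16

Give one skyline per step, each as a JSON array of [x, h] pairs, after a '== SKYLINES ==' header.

== SKYLINES ==
[[23,18],[29,0]]
[[23,18],[38,0]]
[[15,16],[23,18],[38,0]]
[[7,16],[10,0],[15,16],[23,18],[38,0]]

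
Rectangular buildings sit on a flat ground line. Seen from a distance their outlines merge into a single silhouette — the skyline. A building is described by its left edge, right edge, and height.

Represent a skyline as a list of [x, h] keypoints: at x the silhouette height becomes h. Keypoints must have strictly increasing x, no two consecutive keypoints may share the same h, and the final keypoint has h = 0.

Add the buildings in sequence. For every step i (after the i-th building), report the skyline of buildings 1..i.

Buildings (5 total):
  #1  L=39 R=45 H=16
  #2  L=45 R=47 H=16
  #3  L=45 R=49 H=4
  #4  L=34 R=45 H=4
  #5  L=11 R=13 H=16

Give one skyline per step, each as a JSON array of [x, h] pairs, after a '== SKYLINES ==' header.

== SKYLINES ==
[[39,16],[45,0]]
[[39,16],[47,0]]
[[39,16],[47,4],[49,0]]
[[34,4],[39,16],[47,4],[49,0]]
[[11,16],[13,0],[34,4],[39,16],[47,4],[49,0]]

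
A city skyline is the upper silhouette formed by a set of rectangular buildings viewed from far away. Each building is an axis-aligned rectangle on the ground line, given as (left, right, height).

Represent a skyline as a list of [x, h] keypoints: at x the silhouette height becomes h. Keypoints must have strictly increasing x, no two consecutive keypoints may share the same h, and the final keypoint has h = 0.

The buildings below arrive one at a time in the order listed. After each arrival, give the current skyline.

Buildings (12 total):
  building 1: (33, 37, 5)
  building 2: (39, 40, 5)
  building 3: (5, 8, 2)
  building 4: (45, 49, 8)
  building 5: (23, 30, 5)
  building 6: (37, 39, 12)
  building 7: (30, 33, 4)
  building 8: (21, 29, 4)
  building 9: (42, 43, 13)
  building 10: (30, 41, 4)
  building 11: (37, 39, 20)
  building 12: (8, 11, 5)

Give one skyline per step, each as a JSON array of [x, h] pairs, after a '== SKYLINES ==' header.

== SKYLINES ==
[[33,5],[37,0]]
[[33,5],[37,0],[39,5],[40,0]]
[[5,2],[8,0],[33,5],[37,0],[39,5],[40,0]]
[[5,2],[8,0],[33,5],[37,0],[39,5],[40,0],[45,8],[49,0]]
[[5,2],[8,0],[23,5],[30,0],[33,5],[37,0],[39,5],[40,0],[45,8],[49,0]]
[[5,2],[8,0],[23,5],[30,0],[33,5],[37,12],[39,5],[40,0],[45,8],[49,0]]
[[5,2],[8,0],[23,5],[30,4],[33,5],[37,12],[39,5],[40,0],[45,8],[49,0]]
[[5,2],[8,0],[21,4],[23,5],[30,4],[33,5],[37,12],[39,5],[40,0],[45,8],[49,0]]
[[5,2],[8,0],[21,4],[23,5],[30,4],[33,5],[37,12],[39,5],[40,0],[42,13],[43,0],[45,8],[49,0]]
[[5,2],[8,0],[21,4],[23,5],[30,4],[33,5],[37,12],[39,5],[40,4],[41,0],[42,13],[43,0],[45,8],[49,0]]
[[5,2],[8,0],[21,4],[23,5],[30,4],[33,5],[37,20],[39,5],[40,4],[41,0],[42,13],[43,0],[45,8],[49,0]]
[[5,2],[8,5],[11,0],[21,4],[23,5],[30,4],[33,5],[37,20],[39,5],[40,4],[41,0],[42,13],[43,0],[45,8],[49,0]]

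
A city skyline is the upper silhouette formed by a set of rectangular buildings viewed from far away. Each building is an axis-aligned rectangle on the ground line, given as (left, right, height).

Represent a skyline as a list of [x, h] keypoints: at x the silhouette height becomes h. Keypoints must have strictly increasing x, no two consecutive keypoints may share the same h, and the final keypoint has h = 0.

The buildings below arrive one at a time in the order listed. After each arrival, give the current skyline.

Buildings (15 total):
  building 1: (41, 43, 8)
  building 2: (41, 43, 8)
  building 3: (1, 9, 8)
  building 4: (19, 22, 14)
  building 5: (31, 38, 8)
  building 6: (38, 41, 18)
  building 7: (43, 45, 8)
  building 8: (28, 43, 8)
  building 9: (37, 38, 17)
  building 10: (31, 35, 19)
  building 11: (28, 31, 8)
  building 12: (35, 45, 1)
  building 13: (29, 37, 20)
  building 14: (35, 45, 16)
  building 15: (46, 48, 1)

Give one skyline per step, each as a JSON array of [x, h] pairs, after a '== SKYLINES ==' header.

== SKYLINES ==
[[41,8],[43,0]]
[[41,8],[43,0]]
[[1,8],[9,0],[41,8],[43,0]]
[[1,8],[9,0],[19,14],[22,0],[41,8],[43,0]]
[[1,8],[9,0],[19,14],[22,0],[31,8],[38,0],[41,8],[43,0]]
[[1,8],[9,0],[19,14],[22,0],[31,8],[38,18],[41,8],[43,0]]
[[1,8],[9,0],[19,14],[22,0],[31,8],[38,18],[41,8],[45,0]]
[[1,8],[9,0],[19,14],[22,0],[28,8],[38,18],[41,8],[45,0]]
[[1,8],[9,0],[19,14],[22,0],[28,8],[37,17],[38,18],[41,8],[45,0]]
[[1,8],[9,0],[19,14],[22,0],[28,8],[31,19],[35,8],[37,17],[38,18],[41,8],[45,0]]
[[1,8],[9,0],[19,14],[22,0],[28,8],[31,19],[35,8],[37,17],[38,18],[41,8],[45,0]]
[[1,8],[9,0],[19,14],[22,0],[28,8],[31,19],[35,8],[37,17],[38,18],[41,8],[45,0]]
[[1,8],[9,0],[19,14],[22,0],[28,8],[29,20],[37,17],[38,18],[41,8],[45,0]]
[[1,8],[9,0],[19,14],[22,0],[28,8],[29,20],[37,17],[38,18],[41,16],[45,0]]
[[1,8],[9,0],[19,14],[22,0],[28,8],[29,20],[37,17],[38,18],[41,16],[45,0],[46,1],[48,0]]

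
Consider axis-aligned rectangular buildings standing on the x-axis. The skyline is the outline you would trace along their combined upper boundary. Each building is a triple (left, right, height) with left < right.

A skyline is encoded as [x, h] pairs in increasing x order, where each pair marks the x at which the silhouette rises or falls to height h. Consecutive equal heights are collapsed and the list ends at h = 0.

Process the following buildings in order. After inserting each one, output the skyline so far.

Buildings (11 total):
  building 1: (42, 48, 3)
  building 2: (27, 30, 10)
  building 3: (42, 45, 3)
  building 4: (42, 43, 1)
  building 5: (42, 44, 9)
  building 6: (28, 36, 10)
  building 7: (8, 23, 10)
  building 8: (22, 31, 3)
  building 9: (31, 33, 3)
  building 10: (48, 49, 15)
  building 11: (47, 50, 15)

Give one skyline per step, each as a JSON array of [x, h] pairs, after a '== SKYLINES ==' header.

== SKYLINES ==
[[42,3],[48,0]]
[[27,10],[30,0],[42,3],[48,0]]
[[27,10],[30,0],[42,3],[48,0]]
[[27,10],[30,0],[42,3],[48,0]]
[[27,10],[30,0],[42,9],[44,3],[48,0]]
[[27,10],[36,0],[42,9],[44,3],[48,0]]
[[8,10],[23,0],[27,10],[36,0],[42,9],[44,3],[48,0]]
[[8,10],[23,3],[27,10],[36,0],[42,9],[44,3],[48,0]]
[[8,10],[23,3],[27,10],[36,0],[42,9],[44,3],[48,0]]
[[8,10],[23,3],[27,10],[36,0],[42,9],[44,3],[48,15],[49,0]]
[[8,10],[23,3],[27,10],[36,0],[42,9],[44,3],[47,15],[50,0]]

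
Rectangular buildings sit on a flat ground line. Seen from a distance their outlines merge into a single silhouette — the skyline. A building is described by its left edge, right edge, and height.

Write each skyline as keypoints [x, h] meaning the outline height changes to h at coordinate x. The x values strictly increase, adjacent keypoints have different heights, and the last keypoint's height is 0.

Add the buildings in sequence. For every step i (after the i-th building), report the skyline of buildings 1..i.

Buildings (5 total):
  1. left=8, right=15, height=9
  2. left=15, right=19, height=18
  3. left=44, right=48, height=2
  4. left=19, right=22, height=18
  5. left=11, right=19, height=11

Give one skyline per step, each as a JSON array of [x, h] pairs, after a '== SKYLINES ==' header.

== SKYLINES ==
[[8,9],[15,0]]
[[8,9],[15,18],[19,0]]
[[8,9],[15,18],[19,0],[44,2],[48,0]]
[[8,9],[15,18],[22,0],[44,2],[48,0]]
[[8,9],[11,11],[15,18],[22,0],[44,2],[48,0]]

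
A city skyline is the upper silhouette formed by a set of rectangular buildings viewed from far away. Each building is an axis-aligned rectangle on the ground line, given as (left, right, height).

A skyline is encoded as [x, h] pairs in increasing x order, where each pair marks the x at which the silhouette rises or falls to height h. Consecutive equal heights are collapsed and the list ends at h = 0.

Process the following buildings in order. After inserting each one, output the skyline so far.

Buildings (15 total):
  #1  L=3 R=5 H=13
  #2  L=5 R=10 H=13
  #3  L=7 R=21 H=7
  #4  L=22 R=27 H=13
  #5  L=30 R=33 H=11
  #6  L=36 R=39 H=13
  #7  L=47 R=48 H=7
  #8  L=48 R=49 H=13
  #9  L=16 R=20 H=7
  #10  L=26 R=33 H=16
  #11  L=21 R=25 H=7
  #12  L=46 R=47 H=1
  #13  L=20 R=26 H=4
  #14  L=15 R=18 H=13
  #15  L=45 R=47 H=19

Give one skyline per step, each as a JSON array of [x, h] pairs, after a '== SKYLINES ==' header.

== SKYLINES ==
[[3,13],[5,0]]
[[3,13],[10,0]]
[[3,13],[10,7],[21,0]]
[[3,13],[10,7],[21,0],[22,13],[27,0]]
[[3,13],[10,7],[21,0],[22,13],[27,0],[30,11],[33,0]]
[[3,13],[10,7],[21,0],[22,13],[27,0],[30,11],[33,0],[36,13],[39,0]]
[[3,13],[10,7],[21,0],[22,13],[27,0],[30,11],[33,0],[36,13],[39,0],[47,7],[48,0]]
[[3,13],[10,7],[21,0],[22,13],[27,0],[30,11],[33,0],[36,13],[39,0],[47,7],[48,13],[49,0]]
[[3,13],[10,7],[21,0],[22,13],[27,0],[30,11],[33,0],[36,13],[39,0],[47,7],[48,13],[49,0]]
[[3,13],[10,7],[21,0],[22,13],[26,16],[33,0],[36,13],[39,0],[47,7],[48,13],[49,0]]
[[3,13],[10,7],[22,13],[26,16],[33,0],[36,13],[39,0],[47,7],[48,13],[49,0]]
[[3,13],[10,7],[22,13],[26,16],[33,0],[36,13],[39,0],[46,1],[47,7],[48,13],[49,0]]
[[3,13],[10,7],[22,13],[26,16],[33,0],[36,13],[39,0],[46,1],[47,7],[48,13],[49,0]]
[[3,13],[10,7],[15,13],[18,7],[22,13],[26,16],[33,0],[36,13],[39,0],[46,1],[47,7],[48,13],[49,0]]
[[3,13],[10,7],[15,13],[18,7],[22,13],[26,16],[33,0],[36,13],[39,0],[45,19],[47,7],[48,13],[49,0]]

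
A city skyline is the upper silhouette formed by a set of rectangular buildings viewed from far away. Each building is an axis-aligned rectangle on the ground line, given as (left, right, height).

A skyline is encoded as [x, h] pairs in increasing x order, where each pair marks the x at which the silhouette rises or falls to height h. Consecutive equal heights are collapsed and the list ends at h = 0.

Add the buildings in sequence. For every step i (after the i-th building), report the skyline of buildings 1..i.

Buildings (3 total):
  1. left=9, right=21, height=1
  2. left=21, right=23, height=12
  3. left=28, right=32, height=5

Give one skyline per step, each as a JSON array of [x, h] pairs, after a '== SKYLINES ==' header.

== SKYLINES ==
[[9,1],[21,0]]
[[9,1],[21,12],[23,0]]
[[9,1],[21,12],[23,0],[28,5],[32,0]]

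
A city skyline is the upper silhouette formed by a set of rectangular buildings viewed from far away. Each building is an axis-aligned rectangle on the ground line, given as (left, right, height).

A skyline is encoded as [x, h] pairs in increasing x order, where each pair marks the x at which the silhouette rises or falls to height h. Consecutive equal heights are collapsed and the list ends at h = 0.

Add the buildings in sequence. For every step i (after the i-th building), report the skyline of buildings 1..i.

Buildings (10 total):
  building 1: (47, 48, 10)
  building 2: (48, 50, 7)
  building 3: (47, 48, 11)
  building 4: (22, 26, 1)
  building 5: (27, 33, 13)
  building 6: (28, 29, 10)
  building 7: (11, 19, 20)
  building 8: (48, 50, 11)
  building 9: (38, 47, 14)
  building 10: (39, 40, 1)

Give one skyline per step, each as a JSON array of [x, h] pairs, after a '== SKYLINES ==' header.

== SKYLINES ==
[[47,10],[48,0]]
[[47,10],[48,7],[50,0]]
[[47,11],[48,7],[50,0]]
[[22,1],[26,0],[47,11],[48,7],[50,0]]
[[22,1],[26,0],[27,13],[33,0],[47,11],[48,7],[50,0]]
[[22,1],[26,0],[27,13],[33,0],[47,11],[48,7],[50,0]]
[[11,20],[19,0],[22,1],[26,0],[27,13],[33,0],[47,11],[48,7],[50,0]]
[[11,20],[19,0],[22,1],[26,0],[27,13],[33,0],[47,11],[50,0]]
[[11,20],[19,0],[22,1],[26,0],[27,13],[33,0],[38,14],[47,11],[50,0]]
[[11,20],[19,0],[22,1],[26,0],[27,13],[33,0],[38,14],[47,11],[50,0]]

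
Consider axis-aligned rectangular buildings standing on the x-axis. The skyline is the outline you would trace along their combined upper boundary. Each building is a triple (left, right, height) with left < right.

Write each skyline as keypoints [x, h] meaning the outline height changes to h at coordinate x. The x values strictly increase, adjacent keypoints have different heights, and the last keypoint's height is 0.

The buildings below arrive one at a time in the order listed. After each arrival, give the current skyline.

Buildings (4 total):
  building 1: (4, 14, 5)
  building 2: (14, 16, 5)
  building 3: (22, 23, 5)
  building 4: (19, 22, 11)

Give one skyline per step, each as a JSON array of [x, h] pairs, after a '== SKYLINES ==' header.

== SKYLINES ==
[[4,5],[14,0]]
[[4,5],[16,0]]
[[4,5],[16,0],[22,5],[23,0]]
[[4,5],[16,0],[19,11],[22,5],[23,0]]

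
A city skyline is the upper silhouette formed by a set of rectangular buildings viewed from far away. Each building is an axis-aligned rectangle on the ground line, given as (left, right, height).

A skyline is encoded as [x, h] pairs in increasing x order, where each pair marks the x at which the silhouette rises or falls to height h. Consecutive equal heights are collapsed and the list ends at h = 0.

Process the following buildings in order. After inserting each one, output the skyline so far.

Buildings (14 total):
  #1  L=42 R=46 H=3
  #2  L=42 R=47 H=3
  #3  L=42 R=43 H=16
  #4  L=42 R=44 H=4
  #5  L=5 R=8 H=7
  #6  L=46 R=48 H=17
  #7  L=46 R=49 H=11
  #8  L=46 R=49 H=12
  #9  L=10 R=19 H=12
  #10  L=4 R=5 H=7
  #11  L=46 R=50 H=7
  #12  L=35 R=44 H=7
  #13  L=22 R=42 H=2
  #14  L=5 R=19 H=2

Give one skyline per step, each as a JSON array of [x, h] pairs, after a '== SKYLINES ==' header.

== SKYLINES ==
[[42,3],[46,0]]
[[42,3],[47,0]]
[[42,16],[43,3],[47,0]]
[[42,16],[43,4],[44,3],[47,0]]
[[5,7],[8,0],[42,16],[43,4],[44,3],[47,0]]
[[5,7],[8,0],[42,16],[43,4],[44,3],[46,17],[48,0]]
[[5,7],[8,0],[42,16],[43,4],[44,3],[46,17],[48,11],[49,0]]
[[5,7],[8,0],[42,16],[43,4],[44,3],[46,17],[48,12],[49,0]]
[[5,7],[8,0],[10,12],[19,0],[42,16],[43,4],[44,3],[46,17],[48,12],[49,0]]
[[4,7],[8,0],[10,12],[19,0],[42,16],[43,4],[44,3],[46,17],[48,12],[49,0]]
[[4,7],[8,0],[10,12],[19,0],[42,16],[43,4],[44,3],[46,17],[48,12],[49,7],[50,0]]
[[4,7],[8,0],[10,12],[19,0],[35,7],[42,16],[43,7],[44,3],[46,17],[48,12],[49,7],[50,0]]
[[4,7],[8,0],[10,12],[19,0],[22,2],[35,7],[42,16],[43,7],[44,3],[46,17],[48,12],[49,7],[50,0]]
[[4,7],[8,2],[10,12],[19,0],[22,2],[35,7],[42,16],[43,7],[44,3],[46,17],[48,12],[49,7],[50,0]]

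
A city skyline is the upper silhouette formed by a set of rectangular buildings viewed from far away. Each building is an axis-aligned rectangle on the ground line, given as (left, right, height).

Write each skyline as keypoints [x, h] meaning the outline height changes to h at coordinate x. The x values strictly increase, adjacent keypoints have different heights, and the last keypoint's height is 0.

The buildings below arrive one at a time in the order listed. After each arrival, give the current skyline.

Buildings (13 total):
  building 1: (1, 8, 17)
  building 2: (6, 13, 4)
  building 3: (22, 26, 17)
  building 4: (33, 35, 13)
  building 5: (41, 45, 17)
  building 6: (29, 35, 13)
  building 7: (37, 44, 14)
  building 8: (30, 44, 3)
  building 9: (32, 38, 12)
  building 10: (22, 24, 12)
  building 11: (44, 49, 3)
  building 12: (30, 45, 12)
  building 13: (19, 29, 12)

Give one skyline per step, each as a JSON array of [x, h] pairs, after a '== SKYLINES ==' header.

== SKYLINES ==
[[1,17],[8,0]]
[[1,17],[8,4],[13,0]]
[[1,17],[8,4],[13,0],[22,17],[26,0]]
[[1,17],[8,4],[13,0],[22,17],[26,0],[33,13],[35,0]]
[[1,17],[8,4],[13,0],[22,17],[26,0],[33,13],[35,0],[41,17],[45,0]]
[[1,17],[8,4],[13,0],[22,17],[26,0],[29,13],[35,0],[41,17],[45,0]]
[[1,17],[8,4],[13,0],[22,17],[26,0],[29,13],[35,0],[37,14],[41,17],[45,0]]
[[1,17],[8,4],[13,0],[22,17],[26,0],[29,13],[35,3],[37,14],[41,17],[45,0]]
[[1,17],[8,4],[13,0],[22,17],[26,0],[29,13],[35,12],[37,14],[41,17],[45,0]]
[[1,17],[8,4],[13,0],[22,17],[26,0],[29,13],[35,12],[37,14],[41,17],[45,0]]
[[1,17],[8,4],[13,0],[22,17],[26,0],[29,13],[35,12],[37,14],[41,17],[45,3],[49,0]]
[[1,17],[8,4],[13,0],[22,17],[26,0],[29,13],[35,12],[37,14],[41,17],[45,3],[49,0]]
[[1,17],[8,4],[13,0],[19,12],[22,17],[26,12],[29,13],[35,12],[37,14],[41,17],[45,3],[49,0]]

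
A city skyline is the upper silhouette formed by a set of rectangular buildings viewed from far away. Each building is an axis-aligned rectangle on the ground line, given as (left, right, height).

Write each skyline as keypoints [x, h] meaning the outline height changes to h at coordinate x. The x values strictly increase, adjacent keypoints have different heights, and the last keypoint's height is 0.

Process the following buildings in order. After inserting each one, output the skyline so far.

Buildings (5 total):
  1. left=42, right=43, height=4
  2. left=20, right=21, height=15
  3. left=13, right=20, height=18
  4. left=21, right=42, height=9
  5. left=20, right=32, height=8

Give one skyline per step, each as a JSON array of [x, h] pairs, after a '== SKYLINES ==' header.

== SKYLINES ==
[[42,4],[43,0]]
[[20,15],[21,0],[42,4],[43,0]]
[[13,18],[20,15],[21,0],[42,4],[43,0]]
[[13,18],[20,15],[21,9],[42,4],[43,0]]
[[13,18],[20,15],[21,9],[42,4],[43,0]]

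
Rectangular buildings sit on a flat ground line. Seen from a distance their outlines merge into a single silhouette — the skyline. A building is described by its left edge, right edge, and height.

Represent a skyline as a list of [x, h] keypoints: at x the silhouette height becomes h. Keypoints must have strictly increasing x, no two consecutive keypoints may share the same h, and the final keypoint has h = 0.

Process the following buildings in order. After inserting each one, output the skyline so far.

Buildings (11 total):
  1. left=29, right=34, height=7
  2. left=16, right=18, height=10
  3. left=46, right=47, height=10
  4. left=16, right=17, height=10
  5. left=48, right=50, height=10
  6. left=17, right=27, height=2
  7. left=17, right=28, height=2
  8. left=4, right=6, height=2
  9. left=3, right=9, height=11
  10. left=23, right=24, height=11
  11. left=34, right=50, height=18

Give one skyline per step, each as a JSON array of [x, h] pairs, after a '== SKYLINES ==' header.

== SKYLINES ==
[[29,7],[34,0]]
[[16,10],[18,0],[29,7],[34,0]]
[[16,10],[18,0],[29,7],[34,0],[46,10],[47,0]]
[[16,10],[18,0],[29,7],[34,0],[46,10],[47,0]]
[[16,10],[18,0],[29,7],[34,0],[46,10],[47,0],[48,10],[50,0]]
[[16,10],[18,2],[27,0],[29,7],[34,0],[46,10],[47,0],[48,10],[50,0]]
[[16,10],[18,2],[28,0],[29,7],[34,0],[46,10],[47,0],[48,10],[50,0]]
[[4,2],[6,0],[16,10],[18,2],[28,0],[29,7],[34,0],[46,10],[47,0],[48,10],[50,0]]
[[3,11],[9,0],[16,10],[18,2],[28,0],[29,7],[34,0],[46,10],[47,0],[48,10],[50,0]]
[[3,11],[9,0],[16,10],[18,2],[23,11],[24,2],[28,0],[29,7],[34,0],[46,10],[47,0],[48,10],[50,0]]
[[3,11],[9,0],[16,10],[18,2],[23,11],[24,2],[28,0],[29,7],[34,18],[50,0]]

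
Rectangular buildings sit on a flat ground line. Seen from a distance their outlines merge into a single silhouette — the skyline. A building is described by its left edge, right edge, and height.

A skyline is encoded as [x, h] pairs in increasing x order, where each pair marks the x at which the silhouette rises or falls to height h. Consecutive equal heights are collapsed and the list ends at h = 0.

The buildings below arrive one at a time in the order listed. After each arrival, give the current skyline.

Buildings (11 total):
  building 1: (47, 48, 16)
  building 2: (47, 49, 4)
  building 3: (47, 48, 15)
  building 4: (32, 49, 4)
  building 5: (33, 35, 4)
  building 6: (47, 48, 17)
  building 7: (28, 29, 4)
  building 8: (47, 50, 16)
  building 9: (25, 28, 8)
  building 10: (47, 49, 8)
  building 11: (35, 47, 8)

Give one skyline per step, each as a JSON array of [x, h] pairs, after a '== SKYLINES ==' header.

== SKYLINES ==
[[47,16],[48,0]]
[[47,16],[48,4],[49,0]]
[[47,16],[48,4],[49,0]]
[[32,4],[47,16],[48,4],[49,0]]
[[32,4],[47,16],[48,4],[49,0]]
[[32,4],[47,17],[48,4],[49,0]]
[[28,4],[29,0],[32,4],[47,17],[48,4],[49,0]]
[[28,4],[29,0],[32,4],[47,17],[48,16],[50,0]]
[[25,8],[28,4],[29,0],[32,4],[47,17],[48,16],[50,0]]
[[25,8],[28,4],[29,0],[32,4],[47,17],[48,16],[50,0]]
[[25,8],[28,4],[29,0],[32,4],[35,8],[47,17],[48,16],[50,0]]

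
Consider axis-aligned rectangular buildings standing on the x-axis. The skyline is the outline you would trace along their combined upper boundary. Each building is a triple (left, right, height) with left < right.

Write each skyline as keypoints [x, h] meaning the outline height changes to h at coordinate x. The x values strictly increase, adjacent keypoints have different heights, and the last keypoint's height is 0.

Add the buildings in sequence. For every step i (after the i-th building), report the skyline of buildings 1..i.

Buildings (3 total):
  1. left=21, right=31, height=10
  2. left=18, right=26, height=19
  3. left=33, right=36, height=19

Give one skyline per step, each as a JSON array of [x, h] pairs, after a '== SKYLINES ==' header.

== SKYLINES ==
[[21,10],[31,0]]
[[18,19],[26,10],[31,0]]
[[18,19],[26,10],[31,0],[33,19],[36,0]]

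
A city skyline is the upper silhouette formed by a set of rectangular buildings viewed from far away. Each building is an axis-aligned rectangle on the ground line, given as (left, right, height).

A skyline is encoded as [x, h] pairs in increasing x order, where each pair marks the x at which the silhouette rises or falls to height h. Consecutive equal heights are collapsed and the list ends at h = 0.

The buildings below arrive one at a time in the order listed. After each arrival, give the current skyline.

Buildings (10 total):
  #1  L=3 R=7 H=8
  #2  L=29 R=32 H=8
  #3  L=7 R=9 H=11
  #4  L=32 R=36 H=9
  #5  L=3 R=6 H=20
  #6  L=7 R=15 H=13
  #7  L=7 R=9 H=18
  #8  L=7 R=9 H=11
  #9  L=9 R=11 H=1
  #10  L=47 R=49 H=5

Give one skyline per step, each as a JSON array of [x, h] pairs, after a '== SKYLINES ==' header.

== SKYLINES ==
[[3,8],[7,0]]
[[3,8],[7,0],[29,8],[32,0]]
[[3,8],[7,11],[9,0],[29,8],[32,0]]
[[3,8],[7,11],[9,0],[29,8],[32,9],[36,0]]
[[3,20],[6,8],[7,11],[9,0],[29,8],[32,9],[36,0]]
[[3,20],[6,8],[7,13],[15,0],[29,8],[32,9],[36,0]]
[[3,20],[6,8],[7,18],[9,13],[15,0],[29,8],[32,9],[36,0]]
[[3,20],[6,8],[7,18],[9,13],[15,0],[29,8],[32,9],[36,0]]
[[3,20],[6,8],[7,18],[9,13],[15,0],[29,8],[32,9],[36,0]]
[[3,20],[6,8],[7,18],[9,13],[15,0],[29,8],[32,9],[36,0],[47,5],[49,0]]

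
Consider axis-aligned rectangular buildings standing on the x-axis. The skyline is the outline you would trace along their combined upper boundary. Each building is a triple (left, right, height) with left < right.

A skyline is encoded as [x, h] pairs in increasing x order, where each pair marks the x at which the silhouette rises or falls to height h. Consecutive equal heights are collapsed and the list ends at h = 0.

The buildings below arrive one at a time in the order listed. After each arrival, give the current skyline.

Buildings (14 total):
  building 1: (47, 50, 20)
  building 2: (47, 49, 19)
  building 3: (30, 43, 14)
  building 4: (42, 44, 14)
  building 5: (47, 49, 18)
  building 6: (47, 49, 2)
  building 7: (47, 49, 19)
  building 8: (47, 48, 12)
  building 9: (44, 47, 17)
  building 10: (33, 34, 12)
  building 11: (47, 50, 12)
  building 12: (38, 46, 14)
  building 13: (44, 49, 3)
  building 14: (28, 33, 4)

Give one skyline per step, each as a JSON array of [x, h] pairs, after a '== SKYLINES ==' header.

== SKYLINES ==
[[47,20],[50,0]]
[[47,20],[50,0]]
[[30,14],[43,0],[47,20],[50,0]]
[[30,14],[44,0],[47,20],[50,0]]
[[30,14],[44,0],[47,20],[50,0]]
[[30,14],[44,0],[47,20],[50,0]]
[[30,14],[44,0],[47,20],[50,0]]
[[30,14],[44,0],[47,20],[50,0]]
[[30,14],[44,17],[47,20],[50,0]]
[[30,14],[44,17],[47,20],[50,0]]
[[30,14],[44,17],[47,20],[50,0]]
[[30,14],[44,17],[47,20],[50,0]]
[[30,14],[44,17],[47,20],[50,0]]
[[28,4],[30,14],[44,17],[47,20],[50,0]]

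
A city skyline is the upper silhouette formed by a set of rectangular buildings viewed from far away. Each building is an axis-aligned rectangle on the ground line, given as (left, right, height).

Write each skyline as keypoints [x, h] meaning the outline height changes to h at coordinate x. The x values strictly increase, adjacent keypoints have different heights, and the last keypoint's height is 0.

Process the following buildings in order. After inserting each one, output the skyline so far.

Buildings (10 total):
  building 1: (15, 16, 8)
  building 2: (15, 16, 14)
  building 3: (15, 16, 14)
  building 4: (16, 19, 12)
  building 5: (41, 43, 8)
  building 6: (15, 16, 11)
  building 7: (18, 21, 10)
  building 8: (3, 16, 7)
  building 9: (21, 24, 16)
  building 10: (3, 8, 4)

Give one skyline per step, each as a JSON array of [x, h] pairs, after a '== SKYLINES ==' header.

== SKYLINES ==
[[15,8],[16,0]]
[[15,14],[16,0]]
[[15,14],[16,0]]
[[15,14],[16,12],[19,0]]
[[15,14],[16,12],[19,0],[41,8],[43,0]]
[[15,14],[16,12],[19,0],[41,8],[43,0]]
[[15,14],[16,12],[19,10],[21,0],[41,8],[43,0]]
[[3,7],[15,14],[16,12],[19,10],[21,0],[41,8],[43,0]]
[[3,7],[15,14],[16,12],[19,10],[21,16],[24,0],[41,8],[43,0]]
[[3,7],[15,14],[16,12],[19,10],[21,16],[24,0],[41,8],[43,0]]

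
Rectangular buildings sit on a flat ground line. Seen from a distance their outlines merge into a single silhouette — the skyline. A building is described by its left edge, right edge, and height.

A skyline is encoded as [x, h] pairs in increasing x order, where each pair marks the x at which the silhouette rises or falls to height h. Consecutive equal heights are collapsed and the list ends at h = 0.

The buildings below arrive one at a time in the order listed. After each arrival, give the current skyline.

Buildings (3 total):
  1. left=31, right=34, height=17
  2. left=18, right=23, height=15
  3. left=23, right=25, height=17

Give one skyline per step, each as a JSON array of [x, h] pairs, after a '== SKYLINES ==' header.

== SKYLINES ==
[[31,17],[34,0]]
[[18,15],[23,0],[31,17],[34,0]]
[[18,15],[23,17],[25,0],[31,17],[34,0]]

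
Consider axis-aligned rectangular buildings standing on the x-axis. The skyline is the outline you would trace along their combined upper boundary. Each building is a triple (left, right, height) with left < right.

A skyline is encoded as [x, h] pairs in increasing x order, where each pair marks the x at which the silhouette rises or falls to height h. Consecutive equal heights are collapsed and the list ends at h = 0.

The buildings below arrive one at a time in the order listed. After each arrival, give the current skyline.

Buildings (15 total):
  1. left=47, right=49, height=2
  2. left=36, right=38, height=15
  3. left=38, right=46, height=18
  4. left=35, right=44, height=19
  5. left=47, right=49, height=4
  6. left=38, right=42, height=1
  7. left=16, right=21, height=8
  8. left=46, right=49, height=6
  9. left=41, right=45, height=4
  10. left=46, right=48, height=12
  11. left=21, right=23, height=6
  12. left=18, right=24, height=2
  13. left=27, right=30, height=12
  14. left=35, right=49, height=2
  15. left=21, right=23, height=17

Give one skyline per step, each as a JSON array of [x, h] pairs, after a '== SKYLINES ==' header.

== SKYLINES ==
[[47,2],[49,0]]
[[36,15],[38,0],[47,2],[49,0]]
[[36,15],[38,18],[46,0],[47,2],[49,0]]
[[35,19],[44,18],[46,0],[47,2],[49,0]]
[[35,19],[44,18],[46,0],[47,4],[49,0]]
[[35,19],[44,18],[46,0],[47,4],[49,0]]
[[16,8],[21,0],[35,19],[44,18],[46,0],[47,4],[49,0]]
[[16,8],[21,0],[35,19],[44,18],[46,6],[49,0]]
[[16,8],[21,0],[35,19],[44,18],[46,6],[49,0]]
[[16,8],[21,0],[35,19],[44,18],[46,12],[48,6],[49,0]]
[[16,8],[21,6],[23,0],[35,19],[44,18],[46,12],[48,6],[49,0]]
[[16,8],[21,6],[23,2],[24,0],[35,19],[44,18],[46,12],[48,6],[49,0]]
[[16,8],[21,6],[23,2],[24,0],[27,12],[30,0],[35,19],[44,18],[46,12],[48,6],[49,0]]
[[16,8],[21,6],[23,2],[24,0],[27,12],[30,0],[35,19],[44,18],[46,12],[48,6],[49,0]]
[[16,8],[21,17],[23,2],[24,0],[27,12],[30,0],[35,19],[44,18],[46,12],[48,6],[49,0]]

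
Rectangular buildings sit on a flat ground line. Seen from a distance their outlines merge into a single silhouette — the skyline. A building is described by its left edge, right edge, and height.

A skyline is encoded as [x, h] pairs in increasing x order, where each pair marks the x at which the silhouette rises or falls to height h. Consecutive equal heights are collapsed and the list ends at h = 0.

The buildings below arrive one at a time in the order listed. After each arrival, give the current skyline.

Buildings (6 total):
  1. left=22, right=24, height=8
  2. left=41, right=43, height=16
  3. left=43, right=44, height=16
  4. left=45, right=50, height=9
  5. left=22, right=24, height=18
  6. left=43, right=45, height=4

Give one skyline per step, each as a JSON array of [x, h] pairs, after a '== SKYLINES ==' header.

== SKYLINES ==
[[22,8],[24,0]]
[[22,8],[24,0],[41,16],[43,0]]
[[22,8],[24,0],[41,16],[44,0]]
[[22,8],[24,0],[41,16],[44,0],[45,9],[50,0]]
[[22,18],[24,0],[41,16],[44,0],[45,9],[50,0]]
[[22,18],[24,0],[41,16],[44,4],[45,9],[50,0]]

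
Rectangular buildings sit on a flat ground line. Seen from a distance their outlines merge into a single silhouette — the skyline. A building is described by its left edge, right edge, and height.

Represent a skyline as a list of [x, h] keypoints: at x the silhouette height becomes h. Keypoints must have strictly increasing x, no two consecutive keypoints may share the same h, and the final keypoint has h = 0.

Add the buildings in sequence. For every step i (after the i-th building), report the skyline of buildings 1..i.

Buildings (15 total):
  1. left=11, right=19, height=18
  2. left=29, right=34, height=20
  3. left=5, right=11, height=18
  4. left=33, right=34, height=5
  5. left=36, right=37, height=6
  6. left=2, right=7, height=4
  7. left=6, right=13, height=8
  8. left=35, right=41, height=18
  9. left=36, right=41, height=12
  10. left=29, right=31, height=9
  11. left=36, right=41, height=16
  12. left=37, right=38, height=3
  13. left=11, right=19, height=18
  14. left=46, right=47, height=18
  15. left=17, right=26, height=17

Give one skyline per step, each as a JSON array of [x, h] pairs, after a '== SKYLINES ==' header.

== SKYLINES ==
[[11,18],[19,0]]
[[11,18],[19,0],[29,20],[34,0]]
[[5,18],[19,0],[29,20],[34,0]]
[[5,18],[19,0],[29,20],[34,0]]
[[5,18],[19,0],[29,20],[34,0],[36,6],[37,0]]
[[2,4],[5,18],[19,0],[29,20],[34,0],[36,6],[37,0]]
[[2,4],[5,18],[19,0],[29,20],[34,0],[36,6],[37,0]]
[[2,4],[5,18],[19,0],[29,20],[34,0],[35,18],[41,0]]
[[2,4],[5,18],[19,0],[29,20],[34,0],[35,18],[41,0]]
[[2,4],[5,18],[19,0],[29,20],[34,0],[35,18],[41,0]]
[[2,4],[5,18],[19,0],[29,20],[34,0],[35,18],[41,0]]
[[2,4],[5,18],[19,0],[29,20],[34,0],[35,18],[41,0]]
[[2,4],[5,18],[19,0],[29,20],[34,0],[35,18],[41,0]]
[[2,4],[5,18],[19,0],[29,20],[34,0],[35,18],[41,0],[46,18],[47,0]]
[[2,4],[5,18],[19,17],[26,0],[29,20],[34,0],[35,18],[41,0],[46,18],[47,0]]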